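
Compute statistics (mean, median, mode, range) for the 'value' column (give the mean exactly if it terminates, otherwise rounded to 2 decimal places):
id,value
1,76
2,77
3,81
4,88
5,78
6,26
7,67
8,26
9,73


Data: [76, 77, 81, 88, 78, 26, 67, 26, 73]
Count: 9
Sum: 592
Mean: 592/9 ≈ 65.78 (rounded to 2 decimal places)
Sorted: [26, 26, 67, 73, 76, 77, 78, 81, 88]
Median: 76.0
Mode: 26 (2 times)
Range: 88 - 26 = 62
Min: 26, Max: 88

mean≈65.78, median=76.0, mode=26, range=62


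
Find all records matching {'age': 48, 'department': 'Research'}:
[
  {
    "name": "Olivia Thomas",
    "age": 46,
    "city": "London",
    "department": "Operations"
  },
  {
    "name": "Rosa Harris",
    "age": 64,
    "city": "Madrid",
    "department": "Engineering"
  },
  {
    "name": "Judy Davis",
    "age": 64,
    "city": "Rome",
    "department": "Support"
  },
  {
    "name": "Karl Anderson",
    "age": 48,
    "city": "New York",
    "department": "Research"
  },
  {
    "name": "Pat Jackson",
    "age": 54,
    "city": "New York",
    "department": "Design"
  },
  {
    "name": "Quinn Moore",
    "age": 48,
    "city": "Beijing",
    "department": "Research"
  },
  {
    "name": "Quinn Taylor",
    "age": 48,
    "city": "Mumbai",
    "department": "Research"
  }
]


Search criteria: {'age': 48, 'department': 'Research'}

Checking 7 records:
  Olivia Thomas: {age: 46, department: Operations}
  Rosa Harris: {age: 64, department: Engineering}
  Judy Davis: {age: 64, department: Support}
  Karl Anderson: {age: 48, department: Research} <-- MATCH
  Pat Jackson: {age: 54, department: Design}
  Quinn Moore: {age: 48, department: Research} <-- MATCH
  Quinn Taylor: {age: 48, department: Research} <-- MATCH

Matches: ["Karl Anderson", "Quinn Moore", "Quinn Taylor"]

["Karl Anderson", "Quinn Moore", "Quinn Taylor"]


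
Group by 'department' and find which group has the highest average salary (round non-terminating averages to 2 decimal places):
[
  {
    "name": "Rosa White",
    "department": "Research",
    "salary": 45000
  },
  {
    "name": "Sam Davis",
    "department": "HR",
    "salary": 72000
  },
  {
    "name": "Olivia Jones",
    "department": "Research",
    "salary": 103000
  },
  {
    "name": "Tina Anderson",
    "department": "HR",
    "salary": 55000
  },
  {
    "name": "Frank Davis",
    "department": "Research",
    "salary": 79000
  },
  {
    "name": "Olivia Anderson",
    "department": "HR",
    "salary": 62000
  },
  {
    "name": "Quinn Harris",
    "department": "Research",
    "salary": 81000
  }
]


Group by: department

Groups:
  HR: 3 people, avg salary = 189000/3 = $63000
  Research: 4 people, avg salary = 308000/4 = $77000

Highest average salary: Research ($77000)

Research ($77000)


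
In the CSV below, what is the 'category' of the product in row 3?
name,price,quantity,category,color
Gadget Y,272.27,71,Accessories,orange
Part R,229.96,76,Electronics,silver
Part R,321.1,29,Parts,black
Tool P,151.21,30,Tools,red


Query: Row 3 ('Part R'), column 'category'
Value: Parts

Parts


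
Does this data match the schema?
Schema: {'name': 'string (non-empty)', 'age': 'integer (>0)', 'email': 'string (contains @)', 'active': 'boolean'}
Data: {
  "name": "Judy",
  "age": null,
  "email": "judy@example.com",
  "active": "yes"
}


Validating each field against schema:
  name: OK (non-empty string)
  age: FAIL (null is not an integer)
  email: OK (string with @)
  active: FAIL ("yes" is not a boolean)

Result: INVALID (2 errors: age, active)

INVALID (2 errors: age, active)


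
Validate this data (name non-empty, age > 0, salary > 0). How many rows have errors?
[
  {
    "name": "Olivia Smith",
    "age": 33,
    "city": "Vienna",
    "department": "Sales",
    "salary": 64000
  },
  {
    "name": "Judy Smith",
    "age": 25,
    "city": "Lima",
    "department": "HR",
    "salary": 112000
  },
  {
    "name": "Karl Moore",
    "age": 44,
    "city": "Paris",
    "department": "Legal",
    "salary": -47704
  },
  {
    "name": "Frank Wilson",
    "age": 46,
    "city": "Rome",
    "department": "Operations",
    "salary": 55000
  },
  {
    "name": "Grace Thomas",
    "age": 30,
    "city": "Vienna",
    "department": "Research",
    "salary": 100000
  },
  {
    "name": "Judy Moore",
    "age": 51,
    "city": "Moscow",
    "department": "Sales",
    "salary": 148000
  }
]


Validating 6 records:
Rules: name non-empty, age > 0, salary > 0

  Row 1 (Olivia Smith): OK
  Row 2 (Judy Smith): OK
  Row 3 (Karl Moore): negative salary: -47704
  Row 4 (Frank Wilson): OK
  Row 5 (Grace Thomas): OK
  Row 6 (Judy Moore): OK

Total errors: 1

1 errors


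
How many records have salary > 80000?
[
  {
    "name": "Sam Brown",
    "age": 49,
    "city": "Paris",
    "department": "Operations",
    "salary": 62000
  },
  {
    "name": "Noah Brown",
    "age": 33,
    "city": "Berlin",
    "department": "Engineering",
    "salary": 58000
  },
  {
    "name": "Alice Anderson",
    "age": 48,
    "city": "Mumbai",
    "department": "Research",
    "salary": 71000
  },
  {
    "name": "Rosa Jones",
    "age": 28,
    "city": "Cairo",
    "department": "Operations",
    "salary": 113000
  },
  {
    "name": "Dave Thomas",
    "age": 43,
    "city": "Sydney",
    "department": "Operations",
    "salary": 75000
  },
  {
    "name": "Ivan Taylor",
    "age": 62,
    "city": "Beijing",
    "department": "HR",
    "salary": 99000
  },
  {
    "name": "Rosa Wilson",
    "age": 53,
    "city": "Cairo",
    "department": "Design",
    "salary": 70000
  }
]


Data: 7 records
Condition: salary > 80000

Checking each record:
  Sam Brown: 62000
  Noah Brown: 58000
  Alice Anderson: 71000
  Rosa Jones: 113000 MATCH
  Dave Thomas: 75000
  Ivan Taylor: 99000 MATCH
  Rosa Wilson: 70000

Count: 2

2


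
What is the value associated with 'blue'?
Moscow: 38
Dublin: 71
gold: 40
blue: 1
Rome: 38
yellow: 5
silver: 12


Looking up key 'blue'
Value: 1

1


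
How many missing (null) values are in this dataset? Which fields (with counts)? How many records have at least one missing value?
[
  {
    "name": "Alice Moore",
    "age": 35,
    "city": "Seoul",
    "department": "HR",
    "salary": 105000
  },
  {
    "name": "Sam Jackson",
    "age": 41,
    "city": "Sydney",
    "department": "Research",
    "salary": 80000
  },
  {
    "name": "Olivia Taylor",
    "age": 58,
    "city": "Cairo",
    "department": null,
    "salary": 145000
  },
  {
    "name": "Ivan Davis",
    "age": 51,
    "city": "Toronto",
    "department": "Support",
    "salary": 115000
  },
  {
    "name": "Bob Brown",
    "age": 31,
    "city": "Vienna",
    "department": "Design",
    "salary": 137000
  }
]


Checking for missing (null) values in 5 records:

  Alice Moore: complete
  Sam Jackson: complete
  Olivia Taylor: department
  Ivan Davis: complete
  Bob Brown: complete

Per field:
  name: 0 missing
  age: 0 missing
  city: 0 missing
  department: 1 missing
  salary: 0 missing

Total missing values: 1
Records with any missing: 1

1 missing values (department: 1); 1 incomplete records


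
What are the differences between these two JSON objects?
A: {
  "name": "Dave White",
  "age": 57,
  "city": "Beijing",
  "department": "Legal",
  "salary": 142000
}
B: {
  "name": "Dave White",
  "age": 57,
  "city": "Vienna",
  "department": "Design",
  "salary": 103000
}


Comparing each field (in key order):
  name: same
  age: same
  city: DIFFERENT
  department: DIFFERENT
  salary: DIFFERENT
Differences:
  city: Beijing -> Vienna
  department: Legal -> Design
  salary: 142000 -> 103000

3 field(s) changed

3 changes: city, department, salary


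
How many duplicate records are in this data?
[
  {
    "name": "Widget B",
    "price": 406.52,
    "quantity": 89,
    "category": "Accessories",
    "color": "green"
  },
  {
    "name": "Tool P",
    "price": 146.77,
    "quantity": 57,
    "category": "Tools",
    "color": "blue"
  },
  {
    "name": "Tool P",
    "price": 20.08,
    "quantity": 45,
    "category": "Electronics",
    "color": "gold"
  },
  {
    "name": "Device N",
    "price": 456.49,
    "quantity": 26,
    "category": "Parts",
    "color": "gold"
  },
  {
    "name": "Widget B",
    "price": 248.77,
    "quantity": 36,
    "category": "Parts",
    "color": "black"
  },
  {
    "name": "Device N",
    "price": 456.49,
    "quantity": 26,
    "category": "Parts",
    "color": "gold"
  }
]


Checking 6 records for duplicates:

  Row 1: Widget B ($406.52, qty 89)
  Row 2: Tool P ($146.77, qty 57)
  Row 3: Tool P ($20.08, qty 45)
  Row 4: Device N ($456.49, qty 26)
  Row 5: Widget B ($248.77, qty 36)
  Row 6: Device N ($456.49, qty 26) <-- DUPLICATE

Duplicates found: 1
Unique records: 5

1 duplicates, 5 unique


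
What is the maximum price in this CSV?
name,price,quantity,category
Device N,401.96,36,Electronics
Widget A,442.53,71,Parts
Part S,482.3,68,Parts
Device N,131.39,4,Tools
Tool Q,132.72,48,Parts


Computing maximum price:
Values: [401.96, 442.53, 482.3, 131.39, 132.72]
Max = 482.3

482.3


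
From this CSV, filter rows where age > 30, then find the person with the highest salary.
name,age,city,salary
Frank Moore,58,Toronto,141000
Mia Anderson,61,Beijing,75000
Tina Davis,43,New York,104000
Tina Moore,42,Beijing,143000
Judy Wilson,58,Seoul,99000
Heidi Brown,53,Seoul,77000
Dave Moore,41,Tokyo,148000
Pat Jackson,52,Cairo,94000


Filter: age > 30
Sort by: salary (descending)

Filtered records (8):
  Dave Moore, age 41, salary $148000
  Tina Moore, age 42, salary $143000
  Frank Moore, age 58, salary $141000
  Tina Davis, age 43, salary $104000
  Judy Wilson, age 58, salary $99000
  Pat Jackson, age 52, salary $94000
  Heidi Brown, age 53, salary $77000
  Mia Anderson, age 61, salary $75000

Highest salary: Dave Moore ($148000)

Dave Moore


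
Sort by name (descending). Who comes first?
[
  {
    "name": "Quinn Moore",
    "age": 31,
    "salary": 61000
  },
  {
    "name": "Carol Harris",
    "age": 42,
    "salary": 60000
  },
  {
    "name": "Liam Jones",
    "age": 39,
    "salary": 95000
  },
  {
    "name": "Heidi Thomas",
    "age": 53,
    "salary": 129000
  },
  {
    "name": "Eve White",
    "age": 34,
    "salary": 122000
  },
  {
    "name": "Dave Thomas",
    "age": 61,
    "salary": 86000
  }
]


Sort by: name (descending)

Sorted order:
  1. Quinn Moore (name = Quinn Moore)
  2. Liam Jones (name = Liam Jones)
  3. Heidi Thomas (name = Heidi Thomas)
  4. Eve White (name = Eve White)
  5. Dave Thomas (name = Dave Thomas)
  6. Carol Harris (name = Carol Harris)

First: Quinn Moore

Quinn Moore


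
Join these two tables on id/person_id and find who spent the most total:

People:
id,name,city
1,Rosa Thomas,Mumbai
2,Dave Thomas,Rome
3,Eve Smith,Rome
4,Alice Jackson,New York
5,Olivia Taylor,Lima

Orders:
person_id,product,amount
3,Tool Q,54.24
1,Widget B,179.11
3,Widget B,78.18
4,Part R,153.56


Join on: people.id = orders.person_id

Joined rows:
  Eve Smith (Rome) bought Tool Q for $54.24
  Rosa Thomas (Mumbai) bought Widget B for $179.11
  Eve Smith (Rome) bought Widget B for $78.18
  Alice Jackson (New York) bought Part R for $153.56

Total per person:
  Rosa Thomas: $179.11
  Alice Jackson: $153.56
  Eve Smith: $132.42

Top spender: Rosa Thomas ($179.11)

Rosa Thomas ($179.11)


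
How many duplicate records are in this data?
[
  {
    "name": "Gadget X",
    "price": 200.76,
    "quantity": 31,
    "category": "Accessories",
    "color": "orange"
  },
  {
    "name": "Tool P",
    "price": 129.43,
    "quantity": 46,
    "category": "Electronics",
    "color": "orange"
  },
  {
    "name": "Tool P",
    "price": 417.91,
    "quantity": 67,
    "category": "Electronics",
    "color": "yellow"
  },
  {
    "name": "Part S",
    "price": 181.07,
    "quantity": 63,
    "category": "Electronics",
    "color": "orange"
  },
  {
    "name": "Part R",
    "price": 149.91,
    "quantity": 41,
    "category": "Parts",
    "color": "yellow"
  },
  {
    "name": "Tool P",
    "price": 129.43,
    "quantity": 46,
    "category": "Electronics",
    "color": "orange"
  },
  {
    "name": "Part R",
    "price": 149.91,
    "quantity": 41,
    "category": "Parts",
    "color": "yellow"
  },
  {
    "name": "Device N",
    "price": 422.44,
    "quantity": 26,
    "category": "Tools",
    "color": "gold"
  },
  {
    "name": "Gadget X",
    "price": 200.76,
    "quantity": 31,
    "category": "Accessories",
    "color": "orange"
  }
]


Checking 9 records for duplicates:

  Row 1: Gadget X ($200.76, qty 31)
  Row 2: Tool P ($129.43, qty 46)
  Row 3: Tool P ($417.91, qty 67)
  Row 4: Part S ($181.07, qty 63)
  Row 5: Part R ($149.91, qty 41)
  Row 6: Tool P ($129.43, qty 46) <-- DUPLICATE
  Row 7: Part R ($149.91, qty 41) <-- DUPLICATE
  Row 8: Device N ($422.44, qty 26)
  Row 9: Gadget X ($200.76, qty 31) <-- DUPLICATE

Duplicates found: 3
Unique records: 6

3 duplicates, 6 unique


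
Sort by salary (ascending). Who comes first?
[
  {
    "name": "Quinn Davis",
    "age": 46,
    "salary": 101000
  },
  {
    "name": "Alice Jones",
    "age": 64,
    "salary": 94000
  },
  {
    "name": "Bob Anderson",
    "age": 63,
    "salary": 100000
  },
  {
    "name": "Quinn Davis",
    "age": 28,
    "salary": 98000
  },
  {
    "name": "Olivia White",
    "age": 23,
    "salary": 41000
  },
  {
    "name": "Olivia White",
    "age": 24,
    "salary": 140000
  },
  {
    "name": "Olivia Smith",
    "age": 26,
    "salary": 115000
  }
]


Sort by: salary (ascending)

Sorted order:
  1. Olivia White (salary = 41000)
  2. Alice Jones (salary = 94000)
  3. Quinn Davis (salary = 98000)
  4. Bob Anderson (salary = 100000)
  5. Quinn Davis (salary = 101000)
  6. Olivia Smith (salary = 115000)
  7. Olivia White (salary = 140000)

First: Olivia White

Olivia White


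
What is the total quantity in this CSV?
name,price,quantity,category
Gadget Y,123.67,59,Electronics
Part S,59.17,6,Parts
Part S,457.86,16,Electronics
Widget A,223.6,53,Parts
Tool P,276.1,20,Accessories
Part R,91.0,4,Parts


Computing total quantity:
Values: [59, 6, 16, 53, 20, 4]
Sum = 158

158


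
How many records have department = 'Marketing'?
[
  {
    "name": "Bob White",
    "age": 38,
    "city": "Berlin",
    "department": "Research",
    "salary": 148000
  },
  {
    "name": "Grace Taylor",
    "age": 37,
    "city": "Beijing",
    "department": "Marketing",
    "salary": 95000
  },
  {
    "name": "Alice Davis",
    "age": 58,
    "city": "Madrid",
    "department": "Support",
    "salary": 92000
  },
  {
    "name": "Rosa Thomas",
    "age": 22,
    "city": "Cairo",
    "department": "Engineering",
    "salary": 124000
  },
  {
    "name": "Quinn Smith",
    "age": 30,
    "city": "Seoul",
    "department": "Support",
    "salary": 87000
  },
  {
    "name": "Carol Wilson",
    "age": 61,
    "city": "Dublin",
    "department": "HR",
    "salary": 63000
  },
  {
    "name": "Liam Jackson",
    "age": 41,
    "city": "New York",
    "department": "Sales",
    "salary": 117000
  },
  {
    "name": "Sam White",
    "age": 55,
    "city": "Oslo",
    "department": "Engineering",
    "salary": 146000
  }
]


Data: 8 records
Condition: department = 'Marketing'

Checking each record:
  Bob White: Research
  Grace Taylor: Marketing MATCH
  Alice Davis: Support
  Rosa Thomas: Engineering
  Quinn Smith: Support
  Carol Wilson: HR
  Liam Jackson: Sales
  Sam White: Engineering

Count: 1

1


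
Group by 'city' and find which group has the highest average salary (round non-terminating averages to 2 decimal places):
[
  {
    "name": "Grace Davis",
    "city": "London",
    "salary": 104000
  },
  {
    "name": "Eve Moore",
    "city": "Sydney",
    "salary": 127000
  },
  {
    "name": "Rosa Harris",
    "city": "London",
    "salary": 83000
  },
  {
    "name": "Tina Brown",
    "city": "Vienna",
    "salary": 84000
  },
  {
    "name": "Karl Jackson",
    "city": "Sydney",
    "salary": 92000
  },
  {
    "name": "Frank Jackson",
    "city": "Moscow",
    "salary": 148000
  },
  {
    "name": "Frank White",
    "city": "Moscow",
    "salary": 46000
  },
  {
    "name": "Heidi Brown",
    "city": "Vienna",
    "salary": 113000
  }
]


Group by: city

Groups:
  London: 2 people, avg salary = 187000/2 = $93500
  Moscow: 2 people, avg salary = 194000/2 = $97000
  Sydney: 2 people, avg salary = 219000/2 = $109500
  Vienna: 2 people, avg salary = 197000/2 = $98500

Highest average salary: Sydney ($109500)

Sydney ($109500)


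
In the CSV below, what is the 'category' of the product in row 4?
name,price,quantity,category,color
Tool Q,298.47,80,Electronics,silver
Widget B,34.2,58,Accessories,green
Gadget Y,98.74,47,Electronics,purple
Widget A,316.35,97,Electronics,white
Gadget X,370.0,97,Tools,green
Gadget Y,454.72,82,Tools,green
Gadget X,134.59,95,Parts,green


Query: Row 4 ('Widget A'), column 'category'
Value: Electronics

Electronics


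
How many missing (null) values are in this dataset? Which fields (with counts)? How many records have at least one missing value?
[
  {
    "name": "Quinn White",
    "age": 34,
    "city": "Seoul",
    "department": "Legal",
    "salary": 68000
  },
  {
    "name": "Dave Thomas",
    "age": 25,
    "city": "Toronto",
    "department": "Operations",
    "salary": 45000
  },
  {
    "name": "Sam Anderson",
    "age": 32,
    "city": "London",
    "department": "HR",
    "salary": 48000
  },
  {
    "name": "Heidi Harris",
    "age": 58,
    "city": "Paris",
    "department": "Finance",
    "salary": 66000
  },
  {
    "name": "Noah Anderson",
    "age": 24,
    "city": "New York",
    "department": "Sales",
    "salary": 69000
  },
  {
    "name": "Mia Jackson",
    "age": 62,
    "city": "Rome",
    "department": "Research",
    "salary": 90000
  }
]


Checking for missing (null) values in 6 records:

  Quinn White: complete
  Dave Thomas: complete
  Sam Anderson: complete
  Heidi Harris: complete
  Noah Anderson: complete
  Mia Jackson: complete

Per field:
  name: 0 missing
  age: 0 missing
  city: 0 missing
  department: 0 missing
  salary: 0 missing

Total missing values: 0
Records with any missing: 0

0 missing values (none); 0 incomplete records


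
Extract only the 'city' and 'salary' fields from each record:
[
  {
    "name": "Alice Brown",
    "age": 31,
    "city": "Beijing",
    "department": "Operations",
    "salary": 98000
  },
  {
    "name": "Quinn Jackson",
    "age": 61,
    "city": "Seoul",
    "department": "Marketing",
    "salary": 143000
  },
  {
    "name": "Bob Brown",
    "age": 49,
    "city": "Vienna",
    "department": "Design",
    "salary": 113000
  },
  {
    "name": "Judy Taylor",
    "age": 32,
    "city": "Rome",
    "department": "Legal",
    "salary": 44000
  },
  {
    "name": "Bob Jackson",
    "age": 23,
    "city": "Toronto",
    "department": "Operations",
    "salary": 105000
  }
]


Original: 5 records with fields: name, age, city, department, salary
Keep: ['city', 'salary']
Drop: ['name', 'age', 'department']
Result: 5 records, 2 fields each

[
  {
    "city": "Beijing",
    "salary": 98000
  },
  {
    "city": "Seoul",
    "salary": 143000
  },
  {
    "city": "Vienna",
    "salary": 113000
  },
  {
    "city": "Rome",
    "salary": 44000
  },
  {
    "city": "Toronto",
    "salary": 105000
  }
]


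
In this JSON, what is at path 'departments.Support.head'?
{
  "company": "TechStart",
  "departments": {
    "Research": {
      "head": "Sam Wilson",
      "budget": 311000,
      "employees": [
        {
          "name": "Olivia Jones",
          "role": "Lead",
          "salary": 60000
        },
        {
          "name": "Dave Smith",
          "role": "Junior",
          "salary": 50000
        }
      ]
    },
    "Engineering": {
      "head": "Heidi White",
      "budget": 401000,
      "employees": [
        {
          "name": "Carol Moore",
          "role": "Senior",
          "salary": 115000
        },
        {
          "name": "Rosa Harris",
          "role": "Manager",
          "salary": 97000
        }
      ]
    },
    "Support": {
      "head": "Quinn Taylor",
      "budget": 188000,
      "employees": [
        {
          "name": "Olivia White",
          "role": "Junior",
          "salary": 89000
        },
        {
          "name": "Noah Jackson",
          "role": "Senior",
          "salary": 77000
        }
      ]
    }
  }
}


Path: departments.Support.head

Navigate:
  -> departments
  -> Support
  -> head = 'Quinn Taylor'

Quinn Taylor


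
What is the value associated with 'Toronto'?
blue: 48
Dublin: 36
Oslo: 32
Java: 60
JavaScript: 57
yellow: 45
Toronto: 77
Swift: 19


Looking up key 'Toronto'
Value: 77

77


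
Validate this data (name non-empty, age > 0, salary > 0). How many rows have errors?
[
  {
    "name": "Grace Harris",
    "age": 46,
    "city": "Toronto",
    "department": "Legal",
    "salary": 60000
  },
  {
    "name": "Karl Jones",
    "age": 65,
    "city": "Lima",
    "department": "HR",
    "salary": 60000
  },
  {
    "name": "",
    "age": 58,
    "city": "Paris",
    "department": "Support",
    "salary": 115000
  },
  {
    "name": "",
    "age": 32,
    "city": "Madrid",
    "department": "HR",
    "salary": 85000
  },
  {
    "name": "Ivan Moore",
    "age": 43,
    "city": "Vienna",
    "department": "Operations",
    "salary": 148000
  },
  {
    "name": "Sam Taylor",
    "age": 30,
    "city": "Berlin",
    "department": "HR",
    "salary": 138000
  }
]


Validating 6 records:
Rules: name non-empty, age > 0, salary > 0

  Row 1 (Grace Harris): OK
  Row 2 (Karl Jones): OK
  Row 3 (???): empty name
  Row 4 (???): empty name
  Row 5 (Ivan Moore): OK
  Row 6 (Sam Taylor): OK

Total errors: 2

2 errors


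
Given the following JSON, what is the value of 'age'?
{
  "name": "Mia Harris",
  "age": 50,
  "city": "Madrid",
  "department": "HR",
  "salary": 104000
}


Looking up field 'age'
Value: 50

50


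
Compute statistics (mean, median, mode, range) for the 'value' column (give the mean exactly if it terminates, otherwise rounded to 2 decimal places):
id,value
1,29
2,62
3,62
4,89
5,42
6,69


Data: [29, 62, 62, 89, 42, 69]
Count: 6
Sum: 353
Mean: 353/6 ≈ 58.83 (rounded to 2 decimal places)
Sorted: [29, 42, 62, 62, 69, 89]
Median: 62.0
Mode: 62 (2 times)
Range: 89 - 29 = 60
Min: 29, Max: 89

mean≈58.83, median=62.0, mode=62, range=60


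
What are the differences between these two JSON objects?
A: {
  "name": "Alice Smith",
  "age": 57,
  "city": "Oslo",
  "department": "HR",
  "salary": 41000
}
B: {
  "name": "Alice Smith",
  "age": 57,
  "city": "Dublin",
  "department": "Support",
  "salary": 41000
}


Comparing each field (in key order):
  name: same
  age: same
  city: DIFFERENT
  department: DIFFERENT
  salary: same
Differences:
  city: Oslo -> Dublin
  department: HR -> Support

2 field(s) changed

2 changes: city, department


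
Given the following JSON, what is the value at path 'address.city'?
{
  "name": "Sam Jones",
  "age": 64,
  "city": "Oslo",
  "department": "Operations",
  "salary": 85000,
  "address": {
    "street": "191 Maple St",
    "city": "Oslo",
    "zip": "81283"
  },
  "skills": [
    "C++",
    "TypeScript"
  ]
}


Query: address.city
Path: address -> city
Value: Oslo

Oslo


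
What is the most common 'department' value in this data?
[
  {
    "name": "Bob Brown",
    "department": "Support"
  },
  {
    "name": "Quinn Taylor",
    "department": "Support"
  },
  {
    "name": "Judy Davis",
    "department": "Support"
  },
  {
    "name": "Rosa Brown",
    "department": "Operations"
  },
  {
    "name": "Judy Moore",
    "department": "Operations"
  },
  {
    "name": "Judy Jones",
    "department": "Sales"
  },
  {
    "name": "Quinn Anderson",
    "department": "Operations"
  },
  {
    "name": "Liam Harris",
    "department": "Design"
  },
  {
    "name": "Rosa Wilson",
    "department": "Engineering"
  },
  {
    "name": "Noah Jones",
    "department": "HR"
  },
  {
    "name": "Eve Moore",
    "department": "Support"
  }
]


Counting 'department' values across 11 records:

  Support: 4 ####
  Operations: 3 ###
  Sales: 1 #
  Design: 1 #
  Engineering: 1 #
  HR: 1 #

Most common: Support (4 times)

Support (4 times)


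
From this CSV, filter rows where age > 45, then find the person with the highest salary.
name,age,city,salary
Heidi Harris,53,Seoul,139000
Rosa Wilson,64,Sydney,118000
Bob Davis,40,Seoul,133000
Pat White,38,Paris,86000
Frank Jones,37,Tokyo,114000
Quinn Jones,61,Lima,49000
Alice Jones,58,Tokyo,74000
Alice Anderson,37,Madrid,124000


Filter: age > 45
Sort by: salary (descending)

Filtered records (4):
  Heidi Harris, age 53, salary $139000
  Rosa Wilson, age 64, salary $118000
  Alice Jones, age 58, salary $74000
  Quinn Jones, age 61, salary $49000

Highest salary: Heidi Harris ($139000)

Heidi Harris


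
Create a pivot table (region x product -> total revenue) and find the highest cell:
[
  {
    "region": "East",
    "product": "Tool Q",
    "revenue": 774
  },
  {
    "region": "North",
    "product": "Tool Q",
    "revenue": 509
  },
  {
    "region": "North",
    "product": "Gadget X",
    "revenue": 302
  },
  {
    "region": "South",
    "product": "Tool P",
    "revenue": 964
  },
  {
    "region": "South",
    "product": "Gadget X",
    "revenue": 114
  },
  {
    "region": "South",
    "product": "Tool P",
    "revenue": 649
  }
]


Pivot: region (rows) x product (columns) -> total revenue

     Gadget X      Tool P        Tool Q      
East             0             0           774  
North          302             0           509  
South          114          1613             0  

Highest: South / Tool P = $1613

South / Tool P = $1613


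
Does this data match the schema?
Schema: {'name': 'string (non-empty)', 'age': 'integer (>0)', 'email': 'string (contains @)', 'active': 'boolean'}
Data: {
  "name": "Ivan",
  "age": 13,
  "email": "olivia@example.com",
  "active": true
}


Validating each field against schema:
  name: OK (non-empty string)
  age: OK (positive integer)
  email: OK (string with @)
  active: OK (boolean)

Result: VALID

VALID


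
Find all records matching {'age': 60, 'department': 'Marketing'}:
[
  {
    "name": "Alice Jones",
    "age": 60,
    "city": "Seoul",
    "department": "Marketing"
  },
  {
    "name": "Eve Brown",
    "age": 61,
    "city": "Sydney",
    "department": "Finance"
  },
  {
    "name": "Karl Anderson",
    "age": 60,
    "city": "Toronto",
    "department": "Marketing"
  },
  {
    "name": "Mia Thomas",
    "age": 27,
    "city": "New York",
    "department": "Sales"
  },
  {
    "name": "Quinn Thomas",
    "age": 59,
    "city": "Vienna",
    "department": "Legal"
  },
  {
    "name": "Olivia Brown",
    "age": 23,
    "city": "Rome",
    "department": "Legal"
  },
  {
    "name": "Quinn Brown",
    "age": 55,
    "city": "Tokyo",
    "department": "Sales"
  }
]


Search criteria: {'age': 60, 'department': 'Marketing'}

Checking 7 records:
  Alice Jones: {age: 60, department: Marketing} <-- MATCH
  Eve Brown: {age: 61, department: Finance}
  Karl Anderson: {age: 60, department: Marketing} <-- MATCH
  Mia Thomas: {age: 27, department: Sales}
  Quinn Thomas: {age: 59, department: Legal}
  Olivia Brown: {age: 23, department: Legal}
  Quinn Brown: {age: 55, department: Sales}

Matches: ["Alice Jones", "Karl Anderson"]

["Alice Jones", "Karl Anderson"]


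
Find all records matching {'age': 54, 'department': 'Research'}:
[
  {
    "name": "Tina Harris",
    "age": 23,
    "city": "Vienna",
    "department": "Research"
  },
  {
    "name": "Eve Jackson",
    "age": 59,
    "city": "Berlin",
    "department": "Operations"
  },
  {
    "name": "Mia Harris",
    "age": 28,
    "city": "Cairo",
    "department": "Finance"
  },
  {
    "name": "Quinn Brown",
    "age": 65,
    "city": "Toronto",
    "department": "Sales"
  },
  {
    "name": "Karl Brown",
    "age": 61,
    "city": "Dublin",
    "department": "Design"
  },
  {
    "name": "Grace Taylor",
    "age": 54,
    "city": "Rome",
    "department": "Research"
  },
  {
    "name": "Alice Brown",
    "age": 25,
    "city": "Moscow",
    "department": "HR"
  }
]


Search criteria: {'age': 54, 'department': 'Research'}

Checking 7 records:
  Tina Harris: {age: 23, department: Research}
  Eve Jackson: {age: 59, department: Operations}
  Mia Harris: {age: 28, department: Finance}
  Quinn Brown: {age: 65, department: Sales}
  Karl Brown: {age: 61, department: Design}
  Grace Taylor: {age: 54, department: Research} <-- MATCH
  Alice Brown: {age: 25, department: HR}

Matches: ["Grace Taylor"]

["Grace Taylor"]


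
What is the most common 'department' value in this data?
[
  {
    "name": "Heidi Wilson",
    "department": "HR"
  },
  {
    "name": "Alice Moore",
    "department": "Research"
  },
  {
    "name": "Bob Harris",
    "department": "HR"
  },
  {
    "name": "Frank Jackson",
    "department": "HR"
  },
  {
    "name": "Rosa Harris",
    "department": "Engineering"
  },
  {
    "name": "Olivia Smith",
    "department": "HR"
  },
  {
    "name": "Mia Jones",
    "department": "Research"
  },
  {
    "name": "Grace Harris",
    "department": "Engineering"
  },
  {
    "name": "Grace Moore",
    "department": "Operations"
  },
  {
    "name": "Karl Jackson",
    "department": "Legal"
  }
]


Counting 'department' values across 10 records:

  HR: 4 ####
  Research: 2 ##
  Engineering: 2 ##
  Operations: 1 #
  Legal: 1 #

Most common: HR (4 times)

HR (4 times)


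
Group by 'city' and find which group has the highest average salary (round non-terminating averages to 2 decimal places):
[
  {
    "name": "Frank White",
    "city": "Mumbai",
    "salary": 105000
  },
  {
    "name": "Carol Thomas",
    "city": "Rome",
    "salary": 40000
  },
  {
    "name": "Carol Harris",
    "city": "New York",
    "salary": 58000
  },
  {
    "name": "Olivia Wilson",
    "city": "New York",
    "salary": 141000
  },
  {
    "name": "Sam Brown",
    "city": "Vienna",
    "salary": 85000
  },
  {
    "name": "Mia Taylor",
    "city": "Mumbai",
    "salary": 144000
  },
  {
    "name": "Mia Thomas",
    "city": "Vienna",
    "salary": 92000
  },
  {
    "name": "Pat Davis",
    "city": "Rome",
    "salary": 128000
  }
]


Group by: city

Groups:
  Mumbai: 2 people, avg salary = 249000/2 = $124500
  New York: 2 people, avg salary = 199000/2 = $99500
  Rome: 2 people, avg salary = 168000/2 = $84000
  Vienna: 2 people, avg salary = 177000/2 = $88500

Highest average salary: Mumbai ($124500)

Mumbai ($124500)


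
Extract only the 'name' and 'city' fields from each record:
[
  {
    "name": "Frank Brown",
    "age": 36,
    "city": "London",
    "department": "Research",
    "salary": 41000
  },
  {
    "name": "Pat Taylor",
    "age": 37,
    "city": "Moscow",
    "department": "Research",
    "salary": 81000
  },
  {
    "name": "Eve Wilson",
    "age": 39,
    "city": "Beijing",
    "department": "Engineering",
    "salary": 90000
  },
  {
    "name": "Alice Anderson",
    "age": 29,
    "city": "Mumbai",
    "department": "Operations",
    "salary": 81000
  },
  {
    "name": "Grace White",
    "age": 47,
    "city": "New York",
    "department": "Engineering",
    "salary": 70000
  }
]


Original: 5 records with fields: name, age, city, department, salary
Keep: ['name', 'city']
Drop: ['age', 'department', 'salary']
Result: 5 records, 2 fields each

[
  {
    "name": "Frank Brown",
    "city": "London"
  },
  {
    "name": "Pat Taylor",
    "city": "Moscow"
  },
  {
    "name": "Eve Wilson",
    "city": "Beijing"
  },
  {
    "name": "Alice Anderson",
    "city": "Mumbai"
  },
  {
    "name": "Grace White",
    "city": "New York"
  }
]


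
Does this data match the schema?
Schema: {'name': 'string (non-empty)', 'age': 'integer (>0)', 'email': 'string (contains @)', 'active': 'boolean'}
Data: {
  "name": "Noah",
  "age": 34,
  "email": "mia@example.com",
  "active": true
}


Validating each field against schema:
  name: OK (non-empty string)
  age: OK (positive integer)
  email: OK (string with @)
  active: OK (boolean)

Result: VALID

VALID


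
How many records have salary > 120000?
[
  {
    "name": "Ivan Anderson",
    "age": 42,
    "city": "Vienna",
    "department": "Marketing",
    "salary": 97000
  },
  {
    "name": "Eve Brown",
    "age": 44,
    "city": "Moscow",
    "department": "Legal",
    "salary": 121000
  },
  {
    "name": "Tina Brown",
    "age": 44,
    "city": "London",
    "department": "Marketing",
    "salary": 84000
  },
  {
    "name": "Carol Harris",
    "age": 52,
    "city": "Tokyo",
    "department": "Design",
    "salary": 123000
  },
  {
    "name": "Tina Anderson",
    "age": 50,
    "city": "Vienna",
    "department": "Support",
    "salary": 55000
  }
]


Data: 5 records
Condition: salary > 120000

Checking each record:
  Ivan Anderson: 97000
  Eve Brown: 121000 MATCH
  Tina Brown: 84000
  Carol Harris: 123000 MATCH
  Tina Anderson: 55000

Count: 2

2


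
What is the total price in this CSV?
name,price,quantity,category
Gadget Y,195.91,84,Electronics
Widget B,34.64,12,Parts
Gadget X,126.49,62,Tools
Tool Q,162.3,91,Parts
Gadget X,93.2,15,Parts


Computing total price:
Values: [195.91, 34.64, 126.49, 162.3, 93.2]
Sum = 612.54

612.54


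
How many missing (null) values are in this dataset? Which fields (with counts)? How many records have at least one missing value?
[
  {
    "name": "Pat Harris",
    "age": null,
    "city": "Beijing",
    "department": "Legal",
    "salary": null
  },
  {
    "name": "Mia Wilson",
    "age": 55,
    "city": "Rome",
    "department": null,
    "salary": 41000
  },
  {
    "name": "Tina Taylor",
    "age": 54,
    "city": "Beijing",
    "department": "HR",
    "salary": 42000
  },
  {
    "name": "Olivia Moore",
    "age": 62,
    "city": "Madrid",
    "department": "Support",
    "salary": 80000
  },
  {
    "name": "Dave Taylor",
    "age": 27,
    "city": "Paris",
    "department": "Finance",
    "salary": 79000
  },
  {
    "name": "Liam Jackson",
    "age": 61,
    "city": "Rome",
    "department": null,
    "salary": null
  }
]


Checking for missing (null) values in 6 records:

  Pat Harris: age, salary
  Mia Wilson: department
  Tina Taylor: complete
  Olivia Moore: complete
  Dave Taylor: complete
  Liam Jackson: department, salary

Per field:
  name: 0 missing
  age: 1 missing
  city: 0 missing
  department: 2 missing
  salary: 2 missing

Total missing values: 5
Records with any missing: 3

5 missing values (age: 1, department: 2, salary: 2); 3 incomplete records


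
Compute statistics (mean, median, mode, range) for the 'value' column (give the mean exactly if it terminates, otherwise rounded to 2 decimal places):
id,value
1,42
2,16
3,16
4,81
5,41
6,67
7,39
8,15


Data: [42, 16, 16, 81, 41, 67, 39, 15]
Count: 8
Sum: 317
Mean: 317/8 = 39.625
Sorted: [15, 16, 16, 39, 41, 42, 67, 81]
Median: 40.0
Mode: 16 (2 times)
Range: 81 - 15 = 66
Min: 15, Max: 81

mean=39.625, median=40.0, mode=16, range=66


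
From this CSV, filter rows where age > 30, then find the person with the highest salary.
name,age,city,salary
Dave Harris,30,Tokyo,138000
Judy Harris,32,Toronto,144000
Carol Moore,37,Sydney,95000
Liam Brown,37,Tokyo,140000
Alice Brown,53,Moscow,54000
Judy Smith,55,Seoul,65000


Filter: age > 30
Sort by: salary (descending)

Filtered records (5):
  Judy Harris, age 32, salary $144000
  Liam Brown, age 37, salary $140000
  Carol Moore, age 37, salary $95000
  Judy Smith, age 55, salary $65000
  Alice Brown, age 53, salary $54000

Highest salary: Judy Harris ($144000)

Judy Harris


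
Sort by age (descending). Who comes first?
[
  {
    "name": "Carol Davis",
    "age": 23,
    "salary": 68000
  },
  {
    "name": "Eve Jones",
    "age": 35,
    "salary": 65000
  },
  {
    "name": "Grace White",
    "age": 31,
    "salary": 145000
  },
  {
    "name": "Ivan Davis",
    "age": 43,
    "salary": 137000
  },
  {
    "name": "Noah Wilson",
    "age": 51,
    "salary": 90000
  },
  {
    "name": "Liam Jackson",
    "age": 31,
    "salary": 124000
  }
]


Sort by: age (descending)

Sorted order:
  1. Noah Wilson (age = 51)
  2. Ivan Davis (age = 43)
  3. Eve Jones (age = 35)
  4. Grace White (age = 31)
  5. Liam Jackson (age = 31)
  6. Carol Davis (age = 23)

First: Noah Wilson

Noah Wilson


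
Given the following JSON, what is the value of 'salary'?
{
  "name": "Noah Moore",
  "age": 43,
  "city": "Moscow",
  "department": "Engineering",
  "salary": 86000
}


Looking up field 'salary'
Value: 86000

86000


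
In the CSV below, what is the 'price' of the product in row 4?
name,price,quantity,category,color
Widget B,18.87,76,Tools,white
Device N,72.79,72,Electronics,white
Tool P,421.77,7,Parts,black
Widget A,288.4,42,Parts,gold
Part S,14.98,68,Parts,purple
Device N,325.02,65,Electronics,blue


Query: Row 4 ('Widget A'), column 'price'
Value: 288.4

288.4


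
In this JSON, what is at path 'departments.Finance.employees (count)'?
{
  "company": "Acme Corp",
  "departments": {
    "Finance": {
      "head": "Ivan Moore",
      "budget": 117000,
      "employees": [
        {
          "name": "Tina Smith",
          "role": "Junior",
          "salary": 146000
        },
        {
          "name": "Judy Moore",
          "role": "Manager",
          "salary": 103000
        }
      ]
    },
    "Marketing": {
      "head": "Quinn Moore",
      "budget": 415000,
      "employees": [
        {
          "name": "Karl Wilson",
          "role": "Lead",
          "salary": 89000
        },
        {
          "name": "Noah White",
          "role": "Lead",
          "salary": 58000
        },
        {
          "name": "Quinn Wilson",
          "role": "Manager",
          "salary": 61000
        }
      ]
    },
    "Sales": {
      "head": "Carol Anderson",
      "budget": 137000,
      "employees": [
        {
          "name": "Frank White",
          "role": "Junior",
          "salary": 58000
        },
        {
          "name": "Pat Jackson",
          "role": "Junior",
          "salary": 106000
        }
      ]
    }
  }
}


Path: departments.Finance.employees (count)

Navigate:
  -> departments
  -> Finance
  -> employees (array, length 2)

2


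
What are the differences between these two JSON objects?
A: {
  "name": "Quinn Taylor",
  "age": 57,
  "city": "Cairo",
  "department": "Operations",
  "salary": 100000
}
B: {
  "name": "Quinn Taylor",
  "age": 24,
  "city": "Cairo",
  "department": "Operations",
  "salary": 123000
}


Comparing each field (in key order):
  name: same
  age: DIFFERENT
  city: same
  department: same
  salary: DIFFERENT
Differences:
  age: 57 -> 24
  salary: 100000 -> 123000

2 field(s) changed

2 changes: age, salary


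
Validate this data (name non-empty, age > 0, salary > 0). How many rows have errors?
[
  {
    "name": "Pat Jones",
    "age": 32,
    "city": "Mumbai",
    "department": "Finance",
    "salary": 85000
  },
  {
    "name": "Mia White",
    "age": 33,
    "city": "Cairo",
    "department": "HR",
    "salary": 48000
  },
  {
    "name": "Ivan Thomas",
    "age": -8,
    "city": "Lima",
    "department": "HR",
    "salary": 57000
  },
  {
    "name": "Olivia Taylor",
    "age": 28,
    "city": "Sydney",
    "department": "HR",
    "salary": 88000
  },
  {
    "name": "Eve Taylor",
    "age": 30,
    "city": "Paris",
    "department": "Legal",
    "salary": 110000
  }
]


Validating 5 records:
Rules: name non-empty, age > 0, salary > 0

  Row 1 (Pat Jones): OK
  Row 2 (Mia White): OK
  Row 3 (Ivan Thomas): negative age: -8
  Row 4 (Olivia Taylor): OK
  Row 5 (Eve Taylor): OK

Total errors: 1

1 errors


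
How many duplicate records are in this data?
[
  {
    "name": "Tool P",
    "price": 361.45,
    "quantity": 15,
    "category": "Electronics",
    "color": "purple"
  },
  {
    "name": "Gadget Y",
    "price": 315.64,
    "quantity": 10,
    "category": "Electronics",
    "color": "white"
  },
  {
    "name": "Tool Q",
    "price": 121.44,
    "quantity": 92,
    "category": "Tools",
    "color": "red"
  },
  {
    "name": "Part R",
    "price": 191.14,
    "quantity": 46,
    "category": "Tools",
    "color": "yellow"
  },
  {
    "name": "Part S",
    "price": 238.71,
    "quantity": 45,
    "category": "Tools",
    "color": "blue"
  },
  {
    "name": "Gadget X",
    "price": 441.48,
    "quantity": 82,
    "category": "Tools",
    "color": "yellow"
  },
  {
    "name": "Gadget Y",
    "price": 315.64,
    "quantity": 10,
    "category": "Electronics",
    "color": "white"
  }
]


Checking 7 records for duplicates:

  Row 1: Tool P ($361.45, qty 15)
  Row 2: Gadget Y ($315.64, qty 10)
  Row 3: Tool Q ($121.44, qty 92)
  Row 4: Part R ($191.14, qty 46)
  Row 5: Part S ($238.71, qty 45)
  Row 6: Gadget X ($441.48, qty 82)
  Row 7: Gadget Y ($315.64, qty 10) <-- DUPLICATE

Duplicates found: 1
Unique records: 6

1 duplicates, 6 unique
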